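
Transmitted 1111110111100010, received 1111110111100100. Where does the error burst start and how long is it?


XOR: 0000000000000110

Burst at position 13, length 2


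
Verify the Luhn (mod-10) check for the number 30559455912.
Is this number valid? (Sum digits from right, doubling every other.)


Luhn sum = 45
45 mod 10 = 5

Invalid (Luhn sum mod 10 = 5)


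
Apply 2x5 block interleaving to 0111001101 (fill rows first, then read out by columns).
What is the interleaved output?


Matrix:
  01110
  01101
Read columns: 0011111001

0011111001


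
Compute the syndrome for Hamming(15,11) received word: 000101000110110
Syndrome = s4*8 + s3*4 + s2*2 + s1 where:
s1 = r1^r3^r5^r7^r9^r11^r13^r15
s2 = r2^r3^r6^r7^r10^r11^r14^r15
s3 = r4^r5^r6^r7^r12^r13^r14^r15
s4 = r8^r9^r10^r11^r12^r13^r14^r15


s1=0, s2=0, s3=0, s4=0

Syndrome = 0 (no error)


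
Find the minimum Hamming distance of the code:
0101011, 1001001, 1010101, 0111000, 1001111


Comparing all pairs, minimum distance: 2
Can detect 1 errors, correct 0 errors

2


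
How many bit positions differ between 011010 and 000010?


XOR: 011000
Count of 1s: 2

2


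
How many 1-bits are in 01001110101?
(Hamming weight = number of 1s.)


Counting 1s in 01001110101

6


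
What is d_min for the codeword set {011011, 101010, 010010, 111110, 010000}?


Comparing all pairs, minimum distance: 1
Can detect 0 errors, correct 0 errors

1


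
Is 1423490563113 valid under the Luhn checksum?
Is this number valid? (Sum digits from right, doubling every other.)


Luhn sum = 49
49 mod 10 = 9

Invalid (Luhn sum mod 10 = 9)


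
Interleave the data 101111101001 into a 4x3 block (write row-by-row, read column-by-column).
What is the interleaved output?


Matrix:
  101
  111
  101
  001
Read columns: 111001001111

111001001111


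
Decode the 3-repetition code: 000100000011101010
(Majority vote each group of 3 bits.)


Groups: 000, 100, 000, 011, 101, 010
Majority votes: 000110

000110


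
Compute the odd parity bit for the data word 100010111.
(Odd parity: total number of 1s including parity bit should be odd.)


Number of 1s in data: 5
Parity bit: 0

0


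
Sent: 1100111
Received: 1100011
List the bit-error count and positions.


XOR: 0000100

1 error(s) at position(s): 4


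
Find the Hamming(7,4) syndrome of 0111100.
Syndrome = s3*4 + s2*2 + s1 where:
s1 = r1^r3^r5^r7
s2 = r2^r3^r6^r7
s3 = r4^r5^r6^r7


s1=0, s2=0, s3=0

Syndrome = 0 (no error)


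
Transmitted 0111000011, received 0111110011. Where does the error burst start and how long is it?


XOR: 0000110000

Burst at position 4, length 2


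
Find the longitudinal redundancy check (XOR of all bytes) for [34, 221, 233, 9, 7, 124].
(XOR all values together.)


XOR chain: 34 ^ 221 ^ 233 ^ 9 ^ 7 ^ 124 = 100

100


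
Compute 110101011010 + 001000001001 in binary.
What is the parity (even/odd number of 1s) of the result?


110101011010 = 3418
001000001001 = 521
Sum = 3939 = 111101100011
1s count = 8

even parity (8 ones in 111101100011)


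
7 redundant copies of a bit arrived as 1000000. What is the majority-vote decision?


Ones: 1 out of 7
Threshold: 4

0 (1/7 voted 1)


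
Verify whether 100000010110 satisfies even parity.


Number of 1s: 4

Yes, parity is correct (4 ones)


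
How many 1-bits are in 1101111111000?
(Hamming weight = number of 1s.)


Counting 1s in 1101111111000

9


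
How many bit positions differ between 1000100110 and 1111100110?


XOR: 0111000000
Count of 1s: 3

3


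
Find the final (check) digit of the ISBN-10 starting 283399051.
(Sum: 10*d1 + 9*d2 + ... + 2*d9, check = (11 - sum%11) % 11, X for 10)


Weighted sum: 253
253 mod 11 = 0

Check digit: 0


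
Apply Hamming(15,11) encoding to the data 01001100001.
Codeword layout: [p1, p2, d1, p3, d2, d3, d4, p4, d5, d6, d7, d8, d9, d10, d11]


Parity bits: p1=1, p2=0, p3=0, p4=1

100010011100001


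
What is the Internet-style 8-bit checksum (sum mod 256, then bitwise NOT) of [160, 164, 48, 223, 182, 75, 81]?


Sum = 933 mod 256 = 165
Complement = 90

90


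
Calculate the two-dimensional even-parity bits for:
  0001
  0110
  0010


Row parities: 101
Column parities: 0101

Row P: 101, Col P: 0101, Corner: 0


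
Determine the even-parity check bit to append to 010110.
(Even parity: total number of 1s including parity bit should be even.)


Number of 1s in data: 3
Parity bit: 1

1


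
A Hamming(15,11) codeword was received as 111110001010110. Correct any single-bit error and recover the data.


Syndrome = 0: no error detected

Data: 11001010110 (no errors)


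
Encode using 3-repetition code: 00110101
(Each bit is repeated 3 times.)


Each bit -> 3 copies

000000111111000111000111


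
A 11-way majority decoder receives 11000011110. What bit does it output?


Ones: 6 out of 11
Threshold: 6

1 (6/11 voted 1)


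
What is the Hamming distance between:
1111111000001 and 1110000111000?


XOR: 0001111111001
Count of 1s: 8

8


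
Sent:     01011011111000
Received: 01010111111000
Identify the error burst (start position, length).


XOR: 00001100000000

Burst at position 4, length 2


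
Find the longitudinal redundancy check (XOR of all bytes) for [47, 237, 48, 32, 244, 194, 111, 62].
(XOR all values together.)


XOR chain: 47 ^ 237 ^ 48 ^ 32 ^ 244 ^ 194 ^ 111 ^ 62 = 181

181


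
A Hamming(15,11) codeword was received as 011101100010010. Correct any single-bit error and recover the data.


Syndrome = 1: error at position 1

Data: 10110010010 (corrected bit 1)


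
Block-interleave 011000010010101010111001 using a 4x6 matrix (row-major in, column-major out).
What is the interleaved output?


Matrix:
  011000
  010010
  101010
  111001
Read columns: 001111011011000001100001

001111011011000001100001


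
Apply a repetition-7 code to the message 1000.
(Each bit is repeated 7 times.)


Each bit -> 7 copies

1111111000000000000000000000


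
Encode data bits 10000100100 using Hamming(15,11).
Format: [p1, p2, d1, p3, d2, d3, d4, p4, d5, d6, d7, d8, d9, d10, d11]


Parity bits: p1=0, p2=0, p3=1, p4=0

001100000100100


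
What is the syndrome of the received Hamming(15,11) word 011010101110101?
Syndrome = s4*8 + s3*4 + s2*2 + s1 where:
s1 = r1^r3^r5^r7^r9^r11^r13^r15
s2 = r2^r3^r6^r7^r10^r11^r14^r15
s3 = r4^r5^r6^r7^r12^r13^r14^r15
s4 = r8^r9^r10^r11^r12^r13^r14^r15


s1=1, s2=0, s3=0, s4=1

Syndrome = 9 (error at position 9)


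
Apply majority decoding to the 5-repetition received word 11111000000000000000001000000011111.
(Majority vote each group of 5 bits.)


Groups: 11111, 00000, 00000, 00000, 00100, 00000, 11111
Majority votes: 1000001

1000001


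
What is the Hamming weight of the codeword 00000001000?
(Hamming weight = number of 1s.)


Counting 1s in 00000001000

1


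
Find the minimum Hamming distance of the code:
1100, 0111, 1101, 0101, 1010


Comparing all pairs, minimum distance: 1
Can detect 0 errors, correct 0 errors

1


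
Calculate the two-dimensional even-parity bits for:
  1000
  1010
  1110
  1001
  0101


Row parities: 10100
Column parities: 0000

Row P: 10100, Col P: 0000, Corner: 0


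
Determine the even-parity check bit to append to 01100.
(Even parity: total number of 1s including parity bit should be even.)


Number of 1s in data: 2
Parity bit: 0

0


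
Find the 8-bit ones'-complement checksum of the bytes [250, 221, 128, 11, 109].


Sum = 719 mod 256 = 207
Complement = 48

48


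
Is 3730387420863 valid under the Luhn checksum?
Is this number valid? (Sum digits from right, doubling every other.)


Luhn sum = 52
52 mod 10 = 2

Invalid (Luhn sum mod 10 = 2)


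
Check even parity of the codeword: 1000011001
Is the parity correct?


Number of 1s: 4

Yes, parity is correct (4 ones)


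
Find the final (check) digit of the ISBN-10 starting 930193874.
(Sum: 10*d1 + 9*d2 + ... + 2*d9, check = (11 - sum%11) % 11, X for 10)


Weighted sum: 254
254 mod 11 = 1

Check digit: X


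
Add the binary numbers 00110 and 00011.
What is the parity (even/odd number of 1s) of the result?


00110 = 6
00011 = 3
Sum = 9 = 1001
1s count = 2

even parity (2 ones in 1001)


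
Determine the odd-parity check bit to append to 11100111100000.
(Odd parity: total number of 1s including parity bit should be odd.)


Number of 1s in data: 7
Parity bit: 0

0


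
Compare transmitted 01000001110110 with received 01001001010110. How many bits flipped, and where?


XOR: 00001000100000

2 error(s) at position(s): 4, 8


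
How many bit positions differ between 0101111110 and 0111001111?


XOR: 0010110001
Count of 1s: 4

4


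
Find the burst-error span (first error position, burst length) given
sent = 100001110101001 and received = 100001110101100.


XOR: 000000000000101

Burst at position 12, length 3


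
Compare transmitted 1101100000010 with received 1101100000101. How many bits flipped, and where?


XOR: 0000000000111

3 error(s) at position(s): 10, 11, 12


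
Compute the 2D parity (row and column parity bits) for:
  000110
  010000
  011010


Row parities: 011
Column parities: 001100

Row P: 011, Col P: 001100, Corner: 0


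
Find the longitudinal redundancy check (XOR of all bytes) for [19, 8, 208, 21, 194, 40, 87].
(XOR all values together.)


XOR chain: 19 ^ 8 ^ 208 ^ 21 ^ 194 ^ 40 ^ 87 = 99

99


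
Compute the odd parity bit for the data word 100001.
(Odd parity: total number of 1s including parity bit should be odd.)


Number of 1s in data: 2
Parity bit: 1

1


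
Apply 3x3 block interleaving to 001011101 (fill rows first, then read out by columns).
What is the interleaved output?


Matrix:
  001
  011
  101
Read columns: 001010111

001010111


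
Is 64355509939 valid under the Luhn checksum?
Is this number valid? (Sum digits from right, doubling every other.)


Luhn sum = 57
57 mod 10 = 7

Invalid (Luhn sum mod 10 = 7)


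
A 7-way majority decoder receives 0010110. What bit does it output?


Ones: 3 out of 7
Threshold: 4

0 (3/7 voted 1)


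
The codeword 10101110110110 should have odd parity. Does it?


Number of 1s: 9

Yes, parity is correct (9 ones)


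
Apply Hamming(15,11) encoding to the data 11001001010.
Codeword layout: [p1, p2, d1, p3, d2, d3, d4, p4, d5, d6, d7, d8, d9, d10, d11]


Parity bits: p1=1, p2=0, p3=1, p4=1

101110011001010


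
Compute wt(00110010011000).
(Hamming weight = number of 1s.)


Counting 1s in 00110010011000

5


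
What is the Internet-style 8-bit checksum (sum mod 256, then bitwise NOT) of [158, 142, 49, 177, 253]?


Sum = 779 mod 256 = 11
Complement = 244

244


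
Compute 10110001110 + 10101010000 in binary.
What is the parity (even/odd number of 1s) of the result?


10110001110 = 1422
10101010000 = 1360
Sum = 2782 = 101011011110
1s count = 8

even parity (8 ones in 101011011110)


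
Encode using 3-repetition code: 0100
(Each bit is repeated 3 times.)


Each bit -> 3 copies

000111000000


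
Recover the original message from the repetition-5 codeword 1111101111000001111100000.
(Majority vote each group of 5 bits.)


Groups: 11111, 01111, 00000, 11111, 00000
Majority votes: 11010

11010


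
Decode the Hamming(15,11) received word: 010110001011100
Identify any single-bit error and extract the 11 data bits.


Syndrome = 0: no error detected

Data: 01001011100 (no errors)


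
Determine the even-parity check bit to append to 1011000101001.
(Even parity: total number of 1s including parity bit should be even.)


Number of 1s in data: 6
Parity bit: 0

0


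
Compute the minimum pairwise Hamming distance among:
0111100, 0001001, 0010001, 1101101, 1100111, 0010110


Comparing all pairs, minimum distance: 2
Can detect 1 errors, correct 0 errors

2


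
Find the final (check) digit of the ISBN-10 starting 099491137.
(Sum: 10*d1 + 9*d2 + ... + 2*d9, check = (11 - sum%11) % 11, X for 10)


Weighted sum: 267
267 mod 11 = 3

Check digit: 8


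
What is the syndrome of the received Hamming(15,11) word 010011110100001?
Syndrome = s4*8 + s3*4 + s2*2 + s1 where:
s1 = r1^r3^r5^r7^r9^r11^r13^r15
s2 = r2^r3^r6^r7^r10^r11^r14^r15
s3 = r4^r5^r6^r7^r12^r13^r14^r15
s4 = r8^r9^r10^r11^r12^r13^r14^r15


s1=1, s2=1, s3=0, s4=1

Syndrome = 11 (error at position 11)


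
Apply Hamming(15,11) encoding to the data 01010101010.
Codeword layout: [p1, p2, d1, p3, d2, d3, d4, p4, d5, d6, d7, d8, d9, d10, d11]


Parity bits: p1=0, p2=1, p3=0, p4=1

010010110101010


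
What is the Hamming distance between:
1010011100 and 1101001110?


XOR: 0111010010
Count of 1s: 5

5


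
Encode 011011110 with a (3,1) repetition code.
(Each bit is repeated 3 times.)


Each bit -> 3 copies

000111111000111111111111000


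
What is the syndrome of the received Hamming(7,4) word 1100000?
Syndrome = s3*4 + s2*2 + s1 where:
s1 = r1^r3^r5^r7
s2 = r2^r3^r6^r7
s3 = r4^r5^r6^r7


s1=1, s2=1, s3=0

Syndrome = 3 (error at position 3)


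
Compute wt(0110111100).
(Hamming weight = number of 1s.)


Counting 1s in 0110111100

6


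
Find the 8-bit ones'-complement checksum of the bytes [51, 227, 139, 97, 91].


Sum = 605 mod 256 = 93
Complement = 162

162


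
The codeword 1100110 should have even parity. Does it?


Number of 1s: 4

Yes, parity is correct (4 ones)


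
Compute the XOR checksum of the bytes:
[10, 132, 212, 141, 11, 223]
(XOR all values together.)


XOR chain: 10 ^ 132 ^ 212 ^ 141 ^ 11 ^ 223 = 3

3


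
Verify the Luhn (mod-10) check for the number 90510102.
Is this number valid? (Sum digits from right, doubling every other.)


Luhn sum = 14
14 mod 10 = 4

Invalid (Luhn sum mod 10 = 4)


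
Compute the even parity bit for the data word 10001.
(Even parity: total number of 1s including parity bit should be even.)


Number of 1s in data: 2
Parity bit: 0

0


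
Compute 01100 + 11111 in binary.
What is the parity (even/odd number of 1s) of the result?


01100 = 12
11111 = 31
Sum = 43 = 101011
1s count = 4

even parity (4 ones in 101011)


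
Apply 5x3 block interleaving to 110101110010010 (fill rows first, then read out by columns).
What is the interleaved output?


Matrix:
  110
  101
  110
  010
  010
Read columns: 111001011101000

111001011101000


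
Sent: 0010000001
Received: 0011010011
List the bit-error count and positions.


XOR: 0001010010

3 error(s) at position(s): 3, 5, 8


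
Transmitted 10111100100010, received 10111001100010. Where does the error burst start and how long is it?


XOR: 00000101000000

Burst at position 5, length 3


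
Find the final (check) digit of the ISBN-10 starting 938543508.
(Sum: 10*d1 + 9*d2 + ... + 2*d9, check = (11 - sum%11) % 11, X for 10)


Weighted sum: 291
291 mod 11 = 5

Check digit: 6


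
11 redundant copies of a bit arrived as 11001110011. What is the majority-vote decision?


Ones: 7 out of 11
Threshold: 6

1 (7/11 voted 1)


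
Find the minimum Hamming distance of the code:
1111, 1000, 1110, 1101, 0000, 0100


Comparing all pairs, minimum distance: 1
Can detect 0 errors, correct 0 errors

1


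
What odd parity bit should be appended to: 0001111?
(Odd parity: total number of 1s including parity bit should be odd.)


Number of 1s in data: 4
Parity bit: 1

1


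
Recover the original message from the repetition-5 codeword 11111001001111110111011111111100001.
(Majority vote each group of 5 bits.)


Groups: 11111, 00100, 11111, 10111, 01111, 11111, 00001
Majority votes: 1011110

1011110


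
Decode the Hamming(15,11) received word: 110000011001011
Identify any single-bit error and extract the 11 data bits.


Syndrome = 15: error at position 15

Data: 00001001010 (corrected bit 15)


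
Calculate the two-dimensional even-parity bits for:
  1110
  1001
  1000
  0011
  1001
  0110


Row parities: 101000
Column parities: 0011

Row P: 101000, Col P: 0011, Corner: 0


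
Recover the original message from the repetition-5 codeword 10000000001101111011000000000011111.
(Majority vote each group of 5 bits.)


Groups: 10000, 00000, 11011, 11011, 00000, 00000, 11111
Majority votes: 0011001

0011001


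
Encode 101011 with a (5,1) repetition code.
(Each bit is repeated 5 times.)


Each bit -> 5 copies

111110000011111000001111111111


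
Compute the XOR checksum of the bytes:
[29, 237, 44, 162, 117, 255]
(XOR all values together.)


XOR chain: 29 ^ 237 ^ 44 ^ 162 ^ 117 ^ 255 = 244

244


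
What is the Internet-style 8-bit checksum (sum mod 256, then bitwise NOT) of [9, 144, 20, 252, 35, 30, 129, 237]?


Sum = 856 mod 256 = 88
Complement = 167

167


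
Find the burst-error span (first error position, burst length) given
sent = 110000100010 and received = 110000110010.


XOR: 000000010000

Burst at position 7, length 1


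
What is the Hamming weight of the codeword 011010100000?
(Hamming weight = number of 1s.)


Counting 1s in 011010100000

4


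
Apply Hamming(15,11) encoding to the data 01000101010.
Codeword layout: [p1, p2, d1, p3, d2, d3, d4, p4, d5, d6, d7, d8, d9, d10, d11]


Parity bits: p1=1, p2=0, p3=1, p4=1

100110010101010


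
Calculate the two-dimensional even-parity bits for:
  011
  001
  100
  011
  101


Row parities: 01100
Column parities: 000

Row P: 01100, Col P: 000, Corner: 0


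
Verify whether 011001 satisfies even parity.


Number of 1s: 3

No, parity error (3 ones)


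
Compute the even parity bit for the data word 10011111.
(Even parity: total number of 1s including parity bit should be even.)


Number of 1s in data: 6
Parity bit: 0

0


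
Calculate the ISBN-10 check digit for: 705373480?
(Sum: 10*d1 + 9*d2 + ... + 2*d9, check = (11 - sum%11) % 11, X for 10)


Weighted sum: 228
228 mod 11 = 8

Check digit: 3


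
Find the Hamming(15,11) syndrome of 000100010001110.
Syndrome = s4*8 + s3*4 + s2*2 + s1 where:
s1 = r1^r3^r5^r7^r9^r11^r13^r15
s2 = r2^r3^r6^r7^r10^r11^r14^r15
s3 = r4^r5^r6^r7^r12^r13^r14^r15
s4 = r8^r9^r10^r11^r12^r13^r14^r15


s1=1, s2=1, s3=0, s4=0

Syndrome = 3 (error at position 3)


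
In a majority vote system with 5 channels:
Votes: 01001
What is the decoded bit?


Ones: 2 out of 5
Threshold: 3

0 (2/5 voted 1)


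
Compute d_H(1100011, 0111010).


XOR: 1011001
Count of 1s: 4

4


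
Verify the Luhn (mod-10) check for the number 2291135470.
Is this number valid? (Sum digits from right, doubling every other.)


Luhn sum = 31
31 mod 10 = 1

Invalid (Luhn sum mod 10 = 1)


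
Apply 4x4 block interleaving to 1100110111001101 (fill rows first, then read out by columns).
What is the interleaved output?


Matrix:
  1100
  1101
  1100
  1101
Read columns: 1111111100000101

1111111100000101


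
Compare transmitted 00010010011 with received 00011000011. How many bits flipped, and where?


XOR: 00001010000

2 error(s) at position(s): 4, 6


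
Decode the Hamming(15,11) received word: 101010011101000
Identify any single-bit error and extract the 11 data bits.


Syndrome = 0: no error detected

Data: 11001101000 (no errors)


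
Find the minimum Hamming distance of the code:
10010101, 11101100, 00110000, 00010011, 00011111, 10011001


Comparing all pairs, minimum distance: 2
Can detect 1 errors, correct 0 errors

2


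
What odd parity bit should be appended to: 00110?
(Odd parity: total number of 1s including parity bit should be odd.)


Number of 1s in data: 2
Parity bit: 1

1


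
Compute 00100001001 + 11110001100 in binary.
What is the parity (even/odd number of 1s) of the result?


00100001001 = 265
11110001100 = 1932
Sum = 2197 = 100010010101
1s count = 5

odd parity (5 ones in 100010010101)


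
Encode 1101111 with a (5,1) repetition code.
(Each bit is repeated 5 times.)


Each bit -> 5 copies

11111111110000011111111111111111111


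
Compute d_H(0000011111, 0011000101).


XOR: 0011011010
Count of 1s: 5

5


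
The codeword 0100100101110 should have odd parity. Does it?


Number of 1s: 6

No, parity error (6 ones)


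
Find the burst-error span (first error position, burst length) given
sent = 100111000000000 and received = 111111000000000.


XOR: 011000000000000

Burst at position 1, length 2


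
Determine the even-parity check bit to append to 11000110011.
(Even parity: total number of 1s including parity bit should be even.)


Number of 1s in data: 6
Parity bit: 0

0


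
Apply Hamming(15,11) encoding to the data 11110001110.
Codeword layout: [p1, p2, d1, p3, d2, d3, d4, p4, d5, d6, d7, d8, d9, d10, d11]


Parity bits: p1=0, p2=0, p3=0, p4=1

001011110001110


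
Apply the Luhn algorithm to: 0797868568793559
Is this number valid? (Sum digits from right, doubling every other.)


Luhn sum = 94
94 mod 10 = 4

Invalid (Luhn sum mod 10 = 4)


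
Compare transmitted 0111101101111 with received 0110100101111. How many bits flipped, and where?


XOR: 0001001000000

2 error(s) at position(s): 3, 6


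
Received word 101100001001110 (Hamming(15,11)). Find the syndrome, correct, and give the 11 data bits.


Syndrome = 0: no error detected

Data: 10001001110 (no errors)


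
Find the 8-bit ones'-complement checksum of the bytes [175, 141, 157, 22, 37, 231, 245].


Sum = 1008 mod 256 = 240
Complement = 15

15


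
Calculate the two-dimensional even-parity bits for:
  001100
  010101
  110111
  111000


Row parities: 0111
Column parities: 010110

Row P: 0111, Col P: 010110, Corner: 1


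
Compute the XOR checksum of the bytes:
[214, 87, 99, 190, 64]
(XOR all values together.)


XOR chain: 214 ^ 87 ^ 99 ^ 190 ^ 64 = 28

28


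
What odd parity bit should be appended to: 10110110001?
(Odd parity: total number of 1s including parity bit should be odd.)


Number of 1s in data: 6
Parity bit: 1

1


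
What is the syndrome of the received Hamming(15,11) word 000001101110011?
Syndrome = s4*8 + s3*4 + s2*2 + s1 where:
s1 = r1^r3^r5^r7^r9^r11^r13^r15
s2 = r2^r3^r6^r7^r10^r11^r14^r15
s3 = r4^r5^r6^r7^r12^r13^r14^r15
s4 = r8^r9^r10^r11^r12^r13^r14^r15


s1=0, s2=0, s3=0, s4=1

Syndrome = 8 (error at position 8)


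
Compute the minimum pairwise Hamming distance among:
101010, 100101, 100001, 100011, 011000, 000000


Comparing all pairs, minimum distance: 1
Can detect 0 errors, correct 0 errors

1


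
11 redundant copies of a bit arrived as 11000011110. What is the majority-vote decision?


Ones: 6 out of 11
Threshold: 6

1 (6/11 voted 1)


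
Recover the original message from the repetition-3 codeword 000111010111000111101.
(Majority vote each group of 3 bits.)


Groups: 000, 111, 010, 111, 000, 111, 101
Majority votes: 0101011

0101011


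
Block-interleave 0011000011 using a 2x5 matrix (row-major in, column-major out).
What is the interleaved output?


Matrix:
  00110
  00011
Read columns: 0000101101

0000101101


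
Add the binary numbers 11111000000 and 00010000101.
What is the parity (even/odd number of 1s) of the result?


11111000000 = 1984
00010000101 = 133
Sum = 2117 = 100001000101
1s count = 4

even parity (4 ones in 100001000101)


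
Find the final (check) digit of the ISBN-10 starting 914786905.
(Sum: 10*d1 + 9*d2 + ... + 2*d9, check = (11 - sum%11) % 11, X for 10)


Weighted sum: 304
304 mod 11 = 7

Check digit: 4


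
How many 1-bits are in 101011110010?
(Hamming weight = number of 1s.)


Counting 1s in 101011110010

7


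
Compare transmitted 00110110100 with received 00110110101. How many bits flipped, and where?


XOR: 00000000001

1 error(s) at position(s): 10


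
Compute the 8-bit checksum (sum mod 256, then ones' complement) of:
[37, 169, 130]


Sum = 336 mod 256 = 80
Complement = 175

175


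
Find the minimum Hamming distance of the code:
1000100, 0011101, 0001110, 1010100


Comparing all pairs, minimum distance: 1
Can detect 0 errors, correct 0 errors

1


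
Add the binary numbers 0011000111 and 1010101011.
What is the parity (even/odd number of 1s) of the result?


0011000111 = 199
1010101011 = 683
Sum = 882 = 1101110010
1s count = 6

even parity (6 ones in 1101110010)


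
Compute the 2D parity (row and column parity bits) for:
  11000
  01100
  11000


Row parities: 000
Column parities: 01100

Row P: 000, Col P: 01100, Corner: 0


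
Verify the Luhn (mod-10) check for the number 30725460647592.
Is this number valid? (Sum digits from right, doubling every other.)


Luhn sum = 49
49 mod 10 = 9

Invalid (Luhn sum mod 10 = 9)


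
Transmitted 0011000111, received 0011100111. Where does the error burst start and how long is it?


XOR: 0000100000

Burst at position 4, length 1


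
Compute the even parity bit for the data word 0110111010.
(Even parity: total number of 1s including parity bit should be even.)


Number of 1s in data: 6
Parity bit: 0

0


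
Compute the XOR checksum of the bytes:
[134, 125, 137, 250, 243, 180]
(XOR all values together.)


XOR chain: 134 ^ 125 ^ 137 ^ 250 ^ 243 ^ 180 = 207

207


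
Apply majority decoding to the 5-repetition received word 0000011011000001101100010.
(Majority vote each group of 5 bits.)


Groups: 00000, 11011, 00000, 11011, 00010
Majority votes: 01010

01010


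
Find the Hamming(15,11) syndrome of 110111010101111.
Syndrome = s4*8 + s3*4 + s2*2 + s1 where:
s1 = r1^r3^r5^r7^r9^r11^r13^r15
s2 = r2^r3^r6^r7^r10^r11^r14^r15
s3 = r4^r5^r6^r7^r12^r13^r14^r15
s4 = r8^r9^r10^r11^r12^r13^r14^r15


s1=0, s2=1, s3=1, s4=0

Syndrome = 6 (error at position 6)


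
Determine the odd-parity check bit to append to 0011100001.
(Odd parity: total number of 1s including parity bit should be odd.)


Number of 1s in data: 4
Parity bit: 1

1


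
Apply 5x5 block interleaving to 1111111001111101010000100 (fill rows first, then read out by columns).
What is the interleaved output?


Matrix:
  11111
  11001
  11110
  10100
  00100
Read columns: 1111011100101111010011000

1111011100101111010011000


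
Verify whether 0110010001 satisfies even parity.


Number of 1s: 4

Yes, parity is correct (4 ones)


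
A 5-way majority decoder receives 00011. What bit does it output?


Ones: 2 out of 5
Threshold: 3

0 (2/5 voted 1)


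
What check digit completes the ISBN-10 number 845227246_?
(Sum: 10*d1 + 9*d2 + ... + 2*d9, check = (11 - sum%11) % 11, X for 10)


Weighted sum: 249
249 mod 11 = 7

Check digit: 4


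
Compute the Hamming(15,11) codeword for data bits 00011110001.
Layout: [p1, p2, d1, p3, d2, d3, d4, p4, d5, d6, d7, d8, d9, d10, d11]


Parity bits: p1=0, p2=0, p3=0, p4=0

000000101110001


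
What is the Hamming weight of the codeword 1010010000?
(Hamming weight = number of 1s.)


Counting 1s in 1010010000

3


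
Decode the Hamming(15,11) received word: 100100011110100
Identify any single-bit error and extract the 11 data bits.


Syndrome = 8: error at position 8

Data: 00001110100 (corrected bit 8)


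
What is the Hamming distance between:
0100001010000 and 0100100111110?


XOR: 0000101101110
Count of 1s: 6

6


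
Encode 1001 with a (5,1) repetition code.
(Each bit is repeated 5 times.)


Each bit -> 5 copies

11111000000000011111


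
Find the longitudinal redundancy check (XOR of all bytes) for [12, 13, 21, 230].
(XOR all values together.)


XOR chain: 12 ^ 13 ^ 21 ^ 230 = 242

242


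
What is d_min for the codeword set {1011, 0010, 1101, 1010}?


Comparing all pairs, minimum distance: 1
Can detect 0 errors, correct 0 errors

1


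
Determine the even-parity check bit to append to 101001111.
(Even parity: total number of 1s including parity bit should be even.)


Number of 1s in data: 6
Parity bit: 0

0


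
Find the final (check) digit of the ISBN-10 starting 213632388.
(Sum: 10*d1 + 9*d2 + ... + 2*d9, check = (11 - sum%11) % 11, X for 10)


Weighted sum: 175
175 mod 11 = 10

Check digit: 1


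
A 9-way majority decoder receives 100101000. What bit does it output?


Ones: 3 out of 9
Threshold: 5

0 (3/9 voted 1)


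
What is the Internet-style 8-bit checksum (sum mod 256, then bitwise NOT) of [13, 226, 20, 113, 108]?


Sum = 480 mod 256 = 224
Complement = 31

31


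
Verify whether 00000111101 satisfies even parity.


Number of 1s: 5

No, parity error (5 ones)


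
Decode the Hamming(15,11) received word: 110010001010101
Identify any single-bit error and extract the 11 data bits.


Syndrome = 6: error at position 6

Data: 01101010101 (corrected bit 6)


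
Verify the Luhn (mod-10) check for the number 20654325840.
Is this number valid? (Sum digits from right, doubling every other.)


Luhn sum = 38
38 mod 10 = 8

Invalid (Luhn sum mod 10 = 8)


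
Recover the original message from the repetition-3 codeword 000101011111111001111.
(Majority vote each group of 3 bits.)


Groups: 000, 101, 011, 111, 111, 001, 111
Majority votes: 0111101

0111101


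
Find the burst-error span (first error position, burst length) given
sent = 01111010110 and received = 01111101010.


XOR: 00000111100

Burst at position 5, length 4


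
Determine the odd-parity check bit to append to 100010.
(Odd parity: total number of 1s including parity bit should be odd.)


Number of 1s in data: 2
Parity bit: 1

1


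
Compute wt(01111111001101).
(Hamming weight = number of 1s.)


Counting 1s in 01111111001101

10


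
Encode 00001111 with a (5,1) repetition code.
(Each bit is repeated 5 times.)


Each bit -> 5 copies

0000000000000000000011111111111111111111


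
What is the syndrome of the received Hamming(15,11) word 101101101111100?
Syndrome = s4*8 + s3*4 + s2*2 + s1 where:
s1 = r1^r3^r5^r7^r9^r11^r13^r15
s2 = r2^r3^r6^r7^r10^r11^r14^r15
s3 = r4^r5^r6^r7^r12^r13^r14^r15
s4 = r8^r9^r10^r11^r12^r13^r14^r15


s1=0, s2=1, s3=1, s4=1

Syndrome = 14 (error at position 14)


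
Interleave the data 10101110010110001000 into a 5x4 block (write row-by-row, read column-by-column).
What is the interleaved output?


Matrix:
  1010
  1110
  0101
  1000
  1000
Read columns: 11011011001100000100

11011011001100000100


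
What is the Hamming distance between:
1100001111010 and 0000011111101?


XOR: 1100010000111
Count of 1s: 6

6


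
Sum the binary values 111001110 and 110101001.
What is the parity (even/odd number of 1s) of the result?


111001110 = 462
110101001 = 425
Sum = 887 = 1101110111
1s count = 8

even parity (8 ones in 1101110111)


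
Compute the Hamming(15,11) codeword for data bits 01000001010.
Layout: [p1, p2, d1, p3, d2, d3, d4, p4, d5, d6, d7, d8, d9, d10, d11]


Parity bits: p1=1, p2=1, p3=1, p4=0

110110000001010


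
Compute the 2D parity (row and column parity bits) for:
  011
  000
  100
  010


Row parities: 0011
Column parities: 101

Row P: 0011, Col P: 101, Corner: 0


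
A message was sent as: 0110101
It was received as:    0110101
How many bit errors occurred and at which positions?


XOR: 0000000

0 errors (received matches sent)


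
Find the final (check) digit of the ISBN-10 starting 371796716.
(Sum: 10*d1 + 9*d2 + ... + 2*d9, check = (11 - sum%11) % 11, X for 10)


Weighted sum: 277
277 mod 11 = 2

Check digit: 9


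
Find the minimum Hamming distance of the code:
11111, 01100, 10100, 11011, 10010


Comparing all pairs, minimum distance: 1
Can detect 0 errors, correct 0 errors

1


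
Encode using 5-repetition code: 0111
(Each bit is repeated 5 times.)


Each bit -> 5 copies

00000111111111111111


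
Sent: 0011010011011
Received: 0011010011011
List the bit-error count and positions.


XOR: 0000000000000

0 errors (received matches sent)


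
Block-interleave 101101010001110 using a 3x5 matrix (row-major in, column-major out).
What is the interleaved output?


Matrix:
  10110
  10100
  01110
Read columns: 110001111101000

110001111101000


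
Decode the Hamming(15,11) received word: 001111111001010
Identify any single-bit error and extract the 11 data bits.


Syndrome = 0: no error detected

Data: 11111001010 (no errors)


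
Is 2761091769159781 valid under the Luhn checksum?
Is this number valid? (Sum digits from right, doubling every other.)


Luhn sum = 76
76 mod 10 = 6

Invalid (Luhn sum mod 10 = 6)


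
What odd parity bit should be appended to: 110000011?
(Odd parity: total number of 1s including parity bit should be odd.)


Number of 1s in data: 4
Parity bit: 1

1


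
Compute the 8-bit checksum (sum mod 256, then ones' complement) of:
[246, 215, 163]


Sum = 624 mod 256 = 112
Complement = 143

143


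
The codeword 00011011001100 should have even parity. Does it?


Number of 1s: 6

Yes, parity is correct (6 ones)


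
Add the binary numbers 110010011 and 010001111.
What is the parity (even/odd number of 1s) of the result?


110010011 = 403
010001111 = 143
Sum = 546 = 1000100010
1s count = 3

odd parity (3 ones in 1000100010)


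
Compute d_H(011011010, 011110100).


XOR: 000101110
Count of 1s: 4

4


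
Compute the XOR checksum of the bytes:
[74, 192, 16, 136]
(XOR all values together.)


XOR chain: 74 ^ 192 ^ 16 ^ 136 = 18

18


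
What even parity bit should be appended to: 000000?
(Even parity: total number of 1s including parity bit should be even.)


Number of 1s in data: 0
Parity bit: 0

0


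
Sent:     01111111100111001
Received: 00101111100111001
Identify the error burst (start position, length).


XOR: 01010000000000000

Burst at position 1, length 3


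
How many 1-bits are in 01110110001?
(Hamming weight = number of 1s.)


Counting 1s in 01110110001

6


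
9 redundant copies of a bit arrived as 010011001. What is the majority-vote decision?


Ones: 4 out of 9
Threshold: 5

0 (4/9 voted 1)


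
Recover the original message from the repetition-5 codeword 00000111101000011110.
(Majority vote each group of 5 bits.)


Groups: 00000, 11110, 10000, 11110
Majority votes: 0101

0101


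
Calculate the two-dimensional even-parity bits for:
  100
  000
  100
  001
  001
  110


Row parities: 101110
Column parities: 110

Row P: 101110, Col P: 110, Corner: 0


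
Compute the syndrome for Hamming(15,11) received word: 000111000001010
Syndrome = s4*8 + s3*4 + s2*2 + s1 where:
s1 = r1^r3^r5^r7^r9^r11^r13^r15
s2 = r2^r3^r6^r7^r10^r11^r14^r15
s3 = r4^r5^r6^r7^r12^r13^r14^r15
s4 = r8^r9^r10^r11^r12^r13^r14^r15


s1=1, s2=0, s3=1, s4=0

Syndrome = 5 (error at position 5)


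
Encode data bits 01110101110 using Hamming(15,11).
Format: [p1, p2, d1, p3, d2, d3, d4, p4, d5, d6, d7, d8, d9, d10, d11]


Parity bits: p1=1, p2=0, p3=0, p4=0

100011100101110


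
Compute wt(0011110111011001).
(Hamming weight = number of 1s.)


Counting 1s in 0011110111011001

10


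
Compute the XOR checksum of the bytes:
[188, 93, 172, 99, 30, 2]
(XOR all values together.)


XOR chain: 188 ^ 93 ^ 172 ^ 99 ^ 30 ^ 2 = 50

50


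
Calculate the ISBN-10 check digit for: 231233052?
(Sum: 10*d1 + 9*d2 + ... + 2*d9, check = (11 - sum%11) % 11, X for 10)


Weighted sum: 121
121 mod 11 = 0

Check digit: 0


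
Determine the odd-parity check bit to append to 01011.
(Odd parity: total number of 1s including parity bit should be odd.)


Number of 1s in data: 3
Parity bit: 0

0


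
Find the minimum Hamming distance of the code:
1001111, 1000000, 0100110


Comparing all pairs, minimum distance: 4
Can detect 3 errors, correct 1 errors

4


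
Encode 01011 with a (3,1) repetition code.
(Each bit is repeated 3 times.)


Each bit -> 3 copies

000111000111111


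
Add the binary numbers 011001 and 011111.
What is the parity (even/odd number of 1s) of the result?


011001 = 25
011111 = 31
Sum = 56 = 111000
1s count = 3

odd parity (3 ones in 111000)


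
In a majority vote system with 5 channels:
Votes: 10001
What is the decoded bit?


Ones: 2 out of 5
Threshold: 3

0 (2/5 voted 1)


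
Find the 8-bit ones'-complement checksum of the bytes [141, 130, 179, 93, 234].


Sum = 777 mod 256 = 9
Complement = 246

246


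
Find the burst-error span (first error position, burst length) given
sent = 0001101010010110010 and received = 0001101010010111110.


XOR: 0000000000000001100

Burst at position 15, length 2


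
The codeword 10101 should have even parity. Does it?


Number of 1s: 3

No, parity error (3 ones)


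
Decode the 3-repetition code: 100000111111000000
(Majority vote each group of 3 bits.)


Groups: 100, 000, 111, 111, 000, 000
Majority votes: 001100

001100


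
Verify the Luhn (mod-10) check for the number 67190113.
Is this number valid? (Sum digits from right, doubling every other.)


Luhn sum = 27
27 mod 10 = 7

Invalid (Luhn sum mod 10 = 7)


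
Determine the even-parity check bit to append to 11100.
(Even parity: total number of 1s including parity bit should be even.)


Number of 1s in data: 3
Parity bit: 1

1


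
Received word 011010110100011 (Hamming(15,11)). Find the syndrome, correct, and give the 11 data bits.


Syndrome = 0: no error detected

Data: 11010100011 (no errors)


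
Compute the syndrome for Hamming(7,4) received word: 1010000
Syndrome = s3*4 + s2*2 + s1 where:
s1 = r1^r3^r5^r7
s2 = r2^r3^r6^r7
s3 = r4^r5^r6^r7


s1=0, s2=1, s3=0

Syndrome = 2 (error at position 2)


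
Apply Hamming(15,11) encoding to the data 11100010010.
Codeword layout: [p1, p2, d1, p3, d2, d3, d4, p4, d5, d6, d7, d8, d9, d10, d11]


Parity bits: p1=1, p2=0, p3=1, p4=0

101111000010010


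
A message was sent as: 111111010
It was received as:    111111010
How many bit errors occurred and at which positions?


XOR: 000000000

0 errors (received matches sent)


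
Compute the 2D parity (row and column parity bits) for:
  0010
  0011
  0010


Row parities: 101
Column parities: 0011

Row P: 101, Col P: 0011, Corner: 0


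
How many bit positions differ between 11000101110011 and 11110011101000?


XOR: 00110110011011
Count of 1s: 8

8


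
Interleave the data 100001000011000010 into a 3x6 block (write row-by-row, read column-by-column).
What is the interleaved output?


Matrix:
  100001
  000011
  000010
Read columns: 100000000000011110

100000000000011110


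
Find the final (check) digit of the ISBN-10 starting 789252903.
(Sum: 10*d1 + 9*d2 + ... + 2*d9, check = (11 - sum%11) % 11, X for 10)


Weighted sum: 310
310 mod 11 = 2

Check digit: 9


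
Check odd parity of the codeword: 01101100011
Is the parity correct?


Number of 1s: 6

No, parity error (6 ones)


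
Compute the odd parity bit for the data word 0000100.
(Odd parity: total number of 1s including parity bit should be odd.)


Number of 1s in data: 1
Parity bit: 0

0


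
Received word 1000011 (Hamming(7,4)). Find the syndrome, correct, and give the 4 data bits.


Syndrome = 0: no error detected

Data: 0011 (no errors)


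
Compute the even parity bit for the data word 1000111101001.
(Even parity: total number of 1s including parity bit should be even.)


Number of 1s in data: 7
Parity bit: 1

1


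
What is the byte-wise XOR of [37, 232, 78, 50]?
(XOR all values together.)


XOR chain: 37 ^ 232 ^ 78 ^ 50 = 177

177


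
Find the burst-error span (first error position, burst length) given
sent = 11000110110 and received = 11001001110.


XOR: 00001111000

Burst at position 4, length 4


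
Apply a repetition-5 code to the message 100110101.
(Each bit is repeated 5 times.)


Each bit -> 5 copies

111110000000000111111111100000111110000011111
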